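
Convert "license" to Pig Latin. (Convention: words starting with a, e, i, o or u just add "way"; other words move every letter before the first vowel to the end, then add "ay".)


Word: "license"
Starts with consonant(s) → move to end, add 'ay'
Consonant cluster: "l"
Pig Latin = "icenselay"


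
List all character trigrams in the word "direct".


Word: "direct" (length 6)
Number of trigrams = 6 - 3 + 1 = 4
  Position 0: "dir"
  Position 1: "ire"
  Position 2: "rec"
  Position 3: "ect"
Trigrams = "dir", "ire", "rec", "ect"


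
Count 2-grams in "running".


Word: "running" (length 7)
Number of 2-grams = length - 2 + 1 = 7 - 2 + 1
= 6


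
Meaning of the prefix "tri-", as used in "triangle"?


Prefix: tri-
Example: triangle (tri- + angle)
Meaning = three


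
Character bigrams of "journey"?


Word: "journey" (length 7)
Number of bigrams = 7 - 2 + 1 = 6
  Position 0: "jo"
  Position 1: "ou"
  Position 2: "ur"
  Position 3: "rn"
  Position 4: "ne"
  Position 5: "ey"
Bigrams = "jo", "ou", "ur", "rn", "ne", "ey"


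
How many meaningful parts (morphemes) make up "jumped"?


Word: "jumped"
Morphemes: jump / -ed
Each morpheme carries meaning
= 2 morphemes


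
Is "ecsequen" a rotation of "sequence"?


Word: "sequence", Candidate: "ecsequen"
Method: check if candidate is substring of word+word
"sequencesequence" contains "ecsequen"? No
Is rotation = No


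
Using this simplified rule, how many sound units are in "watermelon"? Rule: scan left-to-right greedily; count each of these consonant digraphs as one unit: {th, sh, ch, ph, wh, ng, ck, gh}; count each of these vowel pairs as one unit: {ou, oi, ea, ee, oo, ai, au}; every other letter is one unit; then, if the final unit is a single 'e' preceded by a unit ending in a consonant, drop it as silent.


Word: "watermelon" (10 letters)
Left-to-right scan:
  (1) 'w' (letter)
  (2) 'a' (letter)
  (3) 't' (letter)
  (4) 'e' (letter)
  (5) 'r' (letter)
  (6) 'm' (letter)
  (7) 'e' (letter)
  (8) 'l' (letter)
  (9) 'o' (letter)
  (10) 'n' (letter)
Units from scan: 10
Sound units = 10 units


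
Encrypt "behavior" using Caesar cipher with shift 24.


Word: "behavior"
Shift: 24
Each letter → (letter + shift) mod 26:
  'b' (1) + 24 = 25 → 'z'
  'e' (4) + 24 = 2 → 'c'
  'h' (7) + 24 = 5 → 'f'
  'a' (0) + 24 = 24 → 'y'
  'v' (21) + 24 = 19 → 't'
  'i' (8) + 24 = 6 → 'g'
  'o' (14) + 24 = 12 → 'm'
  'r' (17) + 24 = 15 → 'p'
Result = "zcfytgmp"


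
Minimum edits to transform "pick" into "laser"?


Word 1: "pick" (length 4)
Word 2: "laser" (length 5)
One optimal edit sequence (insert/delete/substitute each cost 1):
  1. insert 'l'  (+1)
  2. substitute 'p' -> 'a'  (+1)
  3. substitute 'i' -> 's'  (+1)
  4. substitute 'c' -> 'e'  (+1)
  5. substitute 'k' -> 'r'  (+1)
Total edit operations: 5
Edit distance = 5


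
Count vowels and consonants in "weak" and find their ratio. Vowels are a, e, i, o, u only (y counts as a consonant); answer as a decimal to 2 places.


Word: "weak"
Vowels (a,e,i,o,u): 2
Consonants: 2
Ratio = 2/2
= 1.00


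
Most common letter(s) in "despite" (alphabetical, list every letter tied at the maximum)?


Word: "despite"
Letter counts:
  'd': 1
  'e': 2
  'i': 1
  'p': 1
  's': 1
  't': 1
Maximum count = 2
Most frequent = 'e' (2 times each)


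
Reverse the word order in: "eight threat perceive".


Original: "eight threat perceive"
Words (1..n): eight | threat | perceive
Reversed (n..1): perceive | threat | eight
Result = "perceive threat eight"


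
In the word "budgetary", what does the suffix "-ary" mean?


Suffix: -ary
Example: budgetary = budget + -ary
Meaning = relating to


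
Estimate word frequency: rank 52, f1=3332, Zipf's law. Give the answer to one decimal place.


Zipf's law: f(r) = f(1) / r
f(1) = 3332
f(52) = 3332 / 52
= 64.1 occurrences


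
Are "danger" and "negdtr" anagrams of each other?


Word 1: "danger" → sorted: adegnr
Word 2: "negdtr" → sorted: degnrt
Same letters? adegnr != degnrt
Anagram = No


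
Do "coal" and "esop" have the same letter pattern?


Pattern of "coal": [0, 1, 2, 3]
Pattern of "esop": [0, 1, 2, 3]
Patterns match
Same pattern = Yes


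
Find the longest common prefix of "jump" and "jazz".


Word 1: "jump"
Word 2: "jazz"
Comparing from start:
  Pos 0: 'j' == 'j'
  Pos 1: 'u' != 'a' (stop)
LCP = "j" (length 1)


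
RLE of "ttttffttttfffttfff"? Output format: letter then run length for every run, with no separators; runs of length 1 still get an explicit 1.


String: "ttttffttttfffttfff"
Scanning for consecutive runs:
  't' x 4
  'f' x 2
  't' x 4
  'f' x 3
  't' x 2
  'f' x 3
RLE = "t4f2t4f3t2f3"


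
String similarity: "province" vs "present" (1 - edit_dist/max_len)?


Word 1: "province" (length 8)
Word 2: "present" (length 7)
One optimal edit sequence:
  1. keep 'p'
  2. keep 'r'
  3. substitute 'o' -> 'e'  (+1)
  4. substitute 'v' -> 's'  (+1)
  5. substitute 'i' -> 'e'  (+1)
  6. keep 'n'
  7. delete 'c'  (+1)
  8. substitute 'e' -> 't'  (+1)
Edit distance = 5
Max length = max(8, 7) = 8
Similarity = 1 - 5/8
= 0.3750


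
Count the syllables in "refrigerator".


Word: "refrigerator"
Syllable breakdown: re / frig / er / a / tor
Counting: 5 parts
= 5 syllables


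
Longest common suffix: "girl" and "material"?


Word 1: "girl"
Word 2: "material"
Comparing from end:
  Pos -1: 'l' == 'l'
  Pos -2: 'r' != 'a' (stop)
LCS = "l" (length 1)


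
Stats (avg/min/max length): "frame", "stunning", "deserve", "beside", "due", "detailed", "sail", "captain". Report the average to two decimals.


Lengths: "frame"=5, "stunning"=8, "deserve"=7, "beside"=6, "due"=3, "detailed"=8, "sail"=4, "captain"=7
Sum = 48, Count = 8
Average = 48/8 = 6.00
= avg=6.00, min=3, max=8


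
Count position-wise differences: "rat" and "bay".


Comparing character by character (same length = 3):
  Pos 0: 'r' vs 'b' !=
  Pos 1: 'a' vs 'a' =
  Pos 2: 't' vs 'y' !=
Hamming distance = 2


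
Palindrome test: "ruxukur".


Word: "ruxukur"
Reversed: "rukuxur"
Forward == Backward? ruxukur != rukuxur
Palindrome = No


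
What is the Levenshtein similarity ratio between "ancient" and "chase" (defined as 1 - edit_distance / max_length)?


Word 1: "ancient" (length 7)
Word 2: "chase" (length 5)
One optimal edit sequence:
  1. delete 'a'  (+1)
  2. delete 'n'  (+1)
  3. keep 'c'
  4. substitute 'i' -> 'h'  (+1)
  5. substitute 'e' -> 'a'  (+1)
  6. substitute 'n' -> 's'  (+1)
  7. substitute 't' -> 'e'  (+1)
Edit distance = 6
Max length = max(7, 5) = 7
Similarity = 1 - 6/7
= 0.1429


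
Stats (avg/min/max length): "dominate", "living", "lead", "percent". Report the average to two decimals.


Lengths: "dominate"=8, "living"=6, "lead"=4, "percent"=7
Sum = 25, Count = 4
Average = 25/4 = 6.25
= avg=6.25, min=4, max=8


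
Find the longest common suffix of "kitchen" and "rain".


Word 1: "kitchen"
Word 2: "rain"
Comparing from end:
  Pos -1: 'n' == 'n'
  Pos -2: 'e' != 'i' (stop)
LCS = "n" (length 1)


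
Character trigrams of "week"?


Word: "week" (length 4)
Number of trigrams = 4 - 3 + 1 = 2
  Position 0: "wee"
  Position 1: "eek"
Trigrams = "wee", "eek"


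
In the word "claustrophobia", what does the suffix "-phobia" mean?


Suffix: -phobia
Example: claustrophobia = claustro- + -phobia
Meaning = fear of


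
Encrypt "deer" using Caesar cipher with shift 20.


Word: "deer"
Shift: 20
Each letter → (letter + shift) mod 26:
  'd' (3) + 20 = 23 → 'x'
  'e' (4) + 20 = 24 → 'y'
  'e' (4) + 20 = 24 → 'y'
  'r' (17) + 20 = 11 → 'l'
Result = "xyyl"


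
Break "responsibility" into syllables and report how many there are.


Word: "responsibility"
Syllable breakdown: re · spon · si · bil · i · ty
Counting: 6 parts
= 6 syllables


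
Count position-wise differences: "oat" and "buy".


Comparing character by character (same length = 3):
  Pos 0: 'o' vs 'b' !=
  Pos 1: 'a' vs 'u' !=
  Pos 2: 't' vs 'y' !=
Hamming distance = 3


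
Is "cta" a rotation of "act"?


Word: "act", Candidate: "cta"
Method: check if candidate is substring of word+word
"actact" contains "cta"? Yes
Is rotation = Yes


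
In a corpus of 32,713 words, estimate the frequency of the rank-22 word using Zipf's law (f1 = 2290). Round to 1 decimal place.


Zipf's law: f(r) = f(1) / r
f(1) = 2290
f(22) = 2290 / 22
= 104.1 occurrences


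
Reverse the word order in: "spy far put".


Original: "spy far put"
Words (1..n): spy | far | put
Reversed (n..1): put | far | spy
Result = "put far spy"


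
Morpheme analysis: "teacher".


Word: "teacher"
Morphemes: teach | -er
Each morpheme carries meaning
= 2 morphemes


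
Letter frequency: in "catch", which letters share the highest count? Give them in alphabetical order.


Word: "catch"
Letter counts:
  'a': 1
  'c': 2
  'h': 1
  't': 1
Maximum count = 2
Most frequent = 'c' (2 times each)


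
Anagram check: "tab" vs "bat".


Word 1: "tab" → sorted: abt
Word 2: "bat" → sorted: abt
Same letters? abt == abt
Anagram = Yes


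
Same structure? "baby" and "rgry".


Pattern of "baby": [0, 1, 0, 2]
Pattern of "rgry": [0, 1, 0, 2]
Patterns match
Same pattern = Yes


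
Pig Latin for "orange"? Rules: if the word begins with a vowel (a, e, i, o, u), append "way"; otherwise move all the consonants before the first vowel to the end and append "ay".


Word: "orange"
Starts with vowel → add 'way'
Pig Latin = "orangeway"


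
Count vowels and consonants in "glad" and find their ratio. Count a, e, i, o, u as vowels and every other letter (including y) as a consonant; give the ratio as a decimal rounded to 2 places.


Word: "glad"
Vowels (a,e,i,o,u): 1
Consonants: 3
Ratio = 1/3
= 0.33


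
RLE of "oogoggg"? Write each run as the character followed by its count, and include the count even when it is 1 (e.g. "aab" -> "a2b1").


String: "oogoggg"
Scanning for consecutive runs:
  'o' x 2
  'g' x 1
  'o' x 1
  'g' x 3
RLE = "o2g1o1g3"


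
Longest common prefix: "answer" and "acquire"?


Word 1: "answer"
Word 2: "acquire"
Comparing from start:
  Pos 0: 'a' == 'a'
  Pos 1: 'n' != 'c' (stop)
LCP = "a" (length 1)


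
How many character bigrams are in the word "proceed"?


Word: "proceed" (length 7)
Number of 2-grams = length - 2 + 1 = 7 - 2 + 1
= 6


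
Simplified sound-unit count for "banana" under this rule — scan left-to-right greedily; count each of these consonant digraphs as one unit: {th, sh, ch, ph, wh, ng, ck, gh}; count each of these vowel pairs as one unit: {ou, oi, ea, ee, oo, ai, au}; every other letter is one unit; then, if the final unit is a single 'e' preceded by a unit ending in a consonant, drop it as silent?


Word: "banana" (6 letters)
Left-to-right scan:
  (1) 'b' (letter)
  (2) 'a' (letter)
  (3) 'n' (letter)
  (4) 'a' (letter)
  (5) 'n' (letter)
  (6) 'a' (letter)
Units from scan: 6
Sound units = 6 units


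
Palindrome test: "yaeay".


Word: "yaeay"
Reversed: "yaeay"
Forward == Backward? yaeay == yaeay
Palindrome = Yes


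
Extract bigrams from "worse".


Word: "worse" (length 5)
Number of bigrams = 5 - 2 + 1 = 4
  Position 0: "wo"
  Position 1: "or"
  Position 2: "rs"
  Position 3: "se"
Bigrams = "wo", "or", "rs", "se"


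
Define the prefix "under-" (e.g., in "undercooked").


Prefix: under-
Example: undercooked (under- + cooked)
Meaning = insufficient


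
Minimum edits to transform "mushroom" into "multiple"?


Word 1: "mushroom" (length 8)
Word 2: "multiple" (length 8)
One optimal edit sequence (insert/delete/substitute each cost 1):
  1. keep 'm'
  2. keep 'u'
  3. substitute 's' -> 'l'  (+1)
  4. substitute 'h' -> 't'  (+1)
  5. substitute 'r' -> 'i'  (+1)
  6. substitute 'o' -> 'p'  (+1)
  7. substitute 'o' -> 'l'  (+1)
  8. substitute 'm' -> 'e'  (+1)
Total edit operations: 6
Edit distance = 6


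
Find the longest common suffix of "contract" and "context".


Word 1: "contract"
Word 2: "context"
Comparing from end:
  Pos -1: 't' == 't'
  Pos -2: 'c' != 'x' (stop)
LCS = "t" (length 1)


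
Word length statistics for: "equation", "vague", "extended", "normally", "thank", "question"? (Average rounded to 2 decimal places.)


Lengths: "equation"=8, "vague"=5, "extended"=8, "normally"=8, "thank"=5, "question"=8
Sum = 42, Count = 6
Average = 42/6 = 7.00
= avg=7.00, min=5, max=8


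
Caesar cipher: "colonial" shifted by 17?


Word: "colonial"
Shift: 17
Each letter → (letter + shift) mod 26:
  'c' (2) + 17 = 19 → 't'
  'o' (14) + 17 = 5 → 'f'
  'l' (11) + 17 = 2 → 'c'
  'o' (14) + 17 = 5 → 'f'
  'n' (13) + 17 = 4 → 'e'
  'i' (8) + 17 = 25 → 'z'
  'a' (0) + 17 = 17 → 'r'
  'l' (11) + 17 = 2 → 'c'
Result = "tfcfezrc"


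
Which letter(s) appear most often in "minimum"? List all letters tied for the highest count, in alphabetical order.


Word: "minimum"
Letter counts:
  'i': 2
  'm': 3
  'n': 1
  'u': 1
Maximum count = 3
Most frequent = 'm' (3 times each)


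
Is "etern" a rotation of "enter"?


Word: "enter", Candidate: "etern"
Method: check if candidate is substring of word+word
"enterenter" contains "etern"? No
Is rotation = No


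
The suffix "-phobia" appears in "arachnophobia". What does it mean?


Suffix: -phobia
Example: arachnophobia = arachno- + -phobia
Meaning = fear of


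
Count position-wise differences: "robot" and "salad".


Comparing character by character (same length = 5):
  Pos 0: 'r' vs 's' !=
  Pos 1: 'o' vs 'a' !=
  Pos 2: 'b' vs 'l' !=
  Pos 3: 'o' vs 'a' !=
  Pos 4: 't' vs 'd' !=
Hamming distance = 5


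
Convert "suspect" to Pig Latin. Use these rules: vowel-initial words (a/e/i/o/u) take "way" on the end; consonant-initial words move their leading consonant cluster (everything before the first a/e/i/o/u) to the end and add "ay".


Word: "suspect"
Starts with consonant(s) → move to end, add 'ay'
Consonant cluster: "s"
Pig Latin = "uspectsay"


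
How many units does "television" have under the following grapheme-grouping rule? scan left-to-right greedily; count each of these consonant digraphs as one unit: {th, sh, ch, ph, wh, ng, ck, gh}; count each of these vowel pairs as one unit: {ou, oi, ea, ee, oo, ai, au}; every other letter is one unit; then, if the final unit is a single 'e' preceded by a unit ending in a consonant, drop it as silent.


Word: "television" (10 letters)
Left-to-right scan:
  1. 't' (letter)
  2. 'e' (letter)
  3. 'l' (letter)
  4. 'e' (letter)
  5. 'v' (letter)
  6. 'i' (letter)
  7. 's' (letter)
  8. 'i' (letter)
  9. 'o' (letter)
  10. 'n' (letter)
Units from scan: 10
Sound units = 10 units


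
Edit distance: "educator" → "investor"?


Word 1: "educator" (length 8)
Word 2: "investor" (length 8)
One optimal edit sequence (insert/delete/substitute each cost 1):
  1. substitute 'e' -> 'i'  (+1)
  2. substitute 'd' -> 'n'  (+1)
  3. substitute 'u' -> 'v'  (+1)
  4. substitute 'c' -> 'e'  (+1)
  5. substitute 'a' -> 's'  (+1)
  6. keep 't'
  7. keep 'o'
  8. keep 'r'
Total edit operations: 5
Edit distance = 5


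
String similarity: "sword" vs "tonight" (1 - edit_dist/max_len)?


Word 1: "sword" (length 5)
Word 2: "tonight" (length 7)
One optimal edit sequence:
  1. insert 't'  (+1)
  2. insert 'o'  (+1)
  3. substitute 's' -> 'n'  (+1)
  4. substitute 'w' -> 'i'  (+1)
  5. substitute 'o' -> 'g'  (+1)
  6. substitute 'r' -> 'h'  (+1)
  7. substitute 'd' -> 't'  (+1)
Edit distance = 7
Max length = max(5, 7) = 7
Similarity = 1 - 7/7
= 0.0000


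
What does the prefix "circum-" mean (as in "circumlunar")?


Prefix: circum-
Example: circumlunar = circum- + lunar
Meaning = around


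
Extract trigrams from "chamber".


Word: "chamber" (length 7)
Number of trigrams = 7 - 3 + 1 = 5
  Position 0: "cha"
  Position 1: "ham"
  Position 2: "amb"
  Position 3: "mbe"
  Position 4: "ber"
Trigrams = "cha", "ham", "amb", "mbe", "ber"


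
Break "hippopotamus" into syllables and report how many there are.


Word: "hippopotamus"
Syllable breakdown: hip | po | pot | a | mus
Counting: 5 parts
= 5 syllables


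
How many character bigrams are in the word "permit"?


Word: "permit" (length 6)
Number of 2-grams = length - 2 + 1 = 6 - 2 + 1
= 5


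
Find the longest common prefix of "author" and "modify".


Word 1: "author"
Word 2: "modify"
Comparing from start:
  Pos 0: 'a' != 'm' (stop)
LCP = "" (length 0)


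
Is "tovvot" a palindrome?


Word: "tovvot"
Reversed: "tovvot"
Forward == Backward? tovvot == tovvot
Palindrome = Yes


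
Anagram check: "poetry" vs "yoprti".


Word 1: "poetry" → sorted: eoprty
Word 2: "yoprti" → sorted: ioprty
Same letters? eoprty != ioprty
Anagram = No


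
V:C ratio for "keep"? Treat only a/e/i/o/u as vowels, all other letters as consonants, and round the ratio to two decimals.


Word: "keep"
Vowels (a,e,i,o,u): 2
Consonants: 2
Ratio = 2/2
= 1.00


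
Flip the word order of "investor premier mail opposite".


Original: "investor premier mail opposite"
Words (1..n): investor | premier | mail | opposite
Reversed (n..1): opposite | mail | premier | investor
Result = "opposite mail premier investor"


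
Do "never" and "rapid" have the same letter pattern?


Pattern of "never": [0, 1, 2, 1, 3]
Pattern of "rapid": [0, 1, 2, 3, 4]
Patterns do not match
Same pattern = No


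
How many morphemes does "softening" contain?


Word: "softening"
Morphemes: soft + -en + -ing
Each morpheme carries meaning
= 3 morphemes


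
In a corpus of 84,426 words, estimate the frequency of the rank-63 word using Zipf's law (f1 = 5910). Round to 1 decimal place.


Zipf's law: f(r) = f(1) / r
f(1) = 5910
f(63) = 5910 / 63
= 93.8 occurrences


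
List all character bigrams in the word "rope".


Word: "rope" (length 4)
Number of bigrams = 4 - 2 + 1 = 3
  Position 0: "ro"
  Position 1: "op"
  Position 2: "pe"
Bigrams = "ro", "op", "pe"


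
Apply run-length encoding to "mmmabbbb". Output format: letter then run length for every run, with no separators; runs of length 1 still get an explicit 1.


String: "mmmabbbb"
Scanning for consecutive runs:
  'm' x 3
  'a' x 1
  'b' x 4
RLE = "m3a1b4"


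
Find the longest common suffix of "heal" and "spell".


Word 1: "heal"
Word 2: "spell"
Comparing from end:
  Pos -1: 'l' == 'l'
  Pos -2: 'a' != 'l' (stop)
LCS = "l" (length 1)


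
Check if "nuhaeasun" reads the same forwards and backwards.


Word: "nuhaeasun"
Reversed: "nusaeahun"
Forward == Backward? nuhaeasun != nusaeahun
Palindrome = No


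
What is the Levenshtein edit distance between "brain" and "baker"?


Word 1: "brain" (length 5)
Word 2: "baker" (length 5)
One optimal edit sequence (insert/delete/substitute each cost 1):
  1. keep 'b'
  2. substitute 'r' -> 'a'  (+1)
  3. substitute 'a' -> 'k'  (+1)
  4. substitute 'i' -> 'e'  (+1)
  5. substitute 'n' -> 'r'  (+1)
Total edit operations: 4
Edit distance = 4


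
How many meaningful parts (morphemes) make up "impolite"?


Word: "impolite"
Morphemes: im- + polite
Each morpheme carries meaning
= 2 morphemes


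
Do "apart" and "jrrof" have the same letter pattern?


Pattern of "apart": [0, 1, 0, 2, 3]
Pattern of "jrrof": [0, 1, 1, 2, 3]
Patterns do not match
Same pattern = No


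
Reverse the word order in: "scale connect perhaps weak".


Original: "scale connect perhaps weak"
Words (1..n): scale | connect | perhaps | weak
Reversed (n..1): weak | perhaps | connect | scale
Result = "weak perhaps connect scale"


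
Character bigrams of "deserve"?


Word: "deserve" (length 7)
Number of bigrams = 7 - 2 + 1 = 6
  Position 0: "de"
  Position 1: "es"
  Position 2: "se"
  Position 3: "er"
  Position 4: "rv"
  Position 5: "ve"
Bigrams = "de", "es", "se", "er", "rv", "ve"


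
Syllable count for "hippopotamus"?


Word: "hippopotamus"
Syllable breakdown: hip / po / pot / a / mus
Counting: 5 parts
= 5 syllables


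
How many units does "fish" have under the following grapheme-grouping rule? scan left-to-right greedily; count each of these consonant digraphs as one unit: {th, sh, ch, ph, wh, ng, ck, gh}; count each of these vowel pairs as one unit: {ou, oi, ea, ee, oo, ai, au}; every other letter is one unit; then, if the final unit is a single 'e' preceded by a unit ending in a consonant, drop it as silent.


Word: "fish" (4 letters)
Left-to-right scan:
  [1] 'f' (letter)
  [2] 'i' (letter)
  [3] 'sh' (digraph)
Units from scan: 3
Sound units = 3 units


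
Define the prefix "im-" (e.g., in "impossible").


Prefix: im-
Example: impossible = im- + possible
Meaning = not / into


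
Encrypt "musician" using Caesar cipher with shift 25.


Word: "musician"
Shift: 25
Each letter → (letter + shift) mod 26:
  'm' (12) + 25 = 11 → 'l'
  'u' (20) + 25 = 19 → 't'
  's' (18) + 25 = 17 → 'r'
  'i' (8) + 25 = 7 → 'h'
  'c' (2) + 25 = 1 → 'b'
  'i' (8) + 25 = 7 → 'h'
  'a' (0) + 25 = 25 → 'z'
  'n' (13) + 25 = 12 → 'm'
Result = "ltrhbhzm"


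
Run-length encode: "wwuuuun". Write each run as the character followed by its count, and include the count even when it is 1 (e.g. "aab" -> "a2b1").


String: "wwuuuun"
Scanning for consecutive runs:
  'w' x 2
  'u' x 4
  'n' x 1
RLE = "w2u4n1"


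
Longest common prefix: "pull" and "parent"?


Word 1: "pull"
Word 2: "parent"
Comparing from start:
  Pos 0: 'p' == 'p'
  Pos 1: 'u' != 'a' (stop)
LCP = "p" (length 1)


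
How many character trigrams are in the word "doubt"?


Word: "doubt" (length 5)
Number of 3-grams = length - 3 + 1 = 5 - 3 + 1
= 3


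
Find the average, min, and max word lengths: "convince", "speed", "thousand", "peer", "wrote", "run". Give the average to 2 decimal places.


Lengths: "convince"=8, "speed"=5, "thousand"=8, "peer"=4, "wrote"=5, "run"=3
Sum = 33, Count = 6
Average = 33/6 = 5.50
= avg=5.50, min=3, max=8


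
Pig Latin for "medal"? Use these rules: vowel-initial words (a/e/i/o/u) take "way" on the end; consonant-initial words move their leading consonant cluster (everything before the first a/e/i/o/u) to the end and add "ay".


Word: "medal"
Starts with consonant(s) → move to end, add 'ay'
Consonant cluster: "m"
Pig Latin = "edalmay"


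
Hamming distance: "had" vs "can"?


Comparing character by character (same length = 3):
  Pos 0: 'h' vs 'c' !=
  Pos 1: 'a' vs 'a' =
  Pos 2: 'd' vs 'n' !=
Hamming distance = 2


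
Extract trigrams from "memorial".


Word: "memorial" (length 8)
Number of trigrams = 8 - 3 + 1 = 6
  Position 0: "mem"
  Position 1: "emo"
  Position 2: "mor"
  Position 3: "ori"
  Position 4: "ria"
  Position 5: "ial"
Trigrams = "mem", "emo", "mor", "ori", "ria", "ial"


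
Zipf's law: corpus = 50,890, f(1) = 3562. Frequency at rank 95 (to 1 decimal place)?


Zipf's law: f(r) = f(1) / r
f(1) = 3562
f(95) = 3562 / 95
= 37.5 occurrences


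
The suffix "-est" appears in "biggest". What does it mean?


Suffix: -est
Example: biggest (big + -est, with a spelling change)
Meaning = most


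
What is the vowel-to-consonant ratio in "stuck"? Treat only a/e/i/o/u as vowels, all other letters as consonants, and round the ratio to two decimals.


Word: "stuck"
Vowels (a,e,i,o,u): 1
Consonants: 4
Ratio = 1/4
= 0.25


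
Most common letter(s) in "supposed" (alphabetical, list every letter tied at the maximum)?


Word: "supposed"
Letter counts:
  'd': 1
  'e': 1
  'o': 1
  'p': 2
  's': 2
  'u': 1
Maximum count = 2
Most frequent = 'p', 's' (2 times each)


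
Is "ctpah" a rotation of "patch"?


Word: "patch", Candidate: "ctpah"
Method: check if candidate is substring of word+word
"patchpatch" contains "ctpah"? No
Is rotation = No


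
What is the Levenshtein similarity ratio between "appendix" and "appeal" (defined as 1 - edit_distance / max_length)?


Word 1: "appendix" (length 8)
Word 2: "appeal" (length 6)
One optimal edit sequence:
  1. keep 'a'
  2. keep 'p'
  3. keep 'p'
  4. keep 'e'
  5. delete 'n'  (+1)
  6. delete 'd'  (+1)
  7. substitute 'i' -> 'a'  (+1)
  8. substitute 'x' -> 'l'  (+1)
Edit distance = 4
Max length = max(8, 6) = 8
Similarity = 1 - 4/8
= 0.5000


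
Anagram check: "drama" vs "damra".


Word 1: "drama" → sorted: aadmr
Word 2: "damra" → sorted: aadmr
Same letters? aadmr == aadmr
Anagram = Yes


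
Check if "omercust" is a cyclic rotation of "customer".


Word: "customer", Candidate: "omercust"
Method: check if candidate is substring of word+word
"customercustomer" contains "omercust"? Yes
Is rotation = Yes


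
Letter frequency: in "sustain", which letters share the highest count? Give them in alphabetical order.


Word: "sustain"
Letter counts:
  'a': 1
  'i': 1
  'n': 1
  's': 2
  't': 1
  'u': 1
Maximum count = 2
Most frequent = 's' (2 times each)


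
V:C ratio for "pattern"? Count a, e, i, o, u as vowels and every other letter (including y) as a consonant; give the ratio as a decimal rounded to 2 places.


Word: "pattern"
Vowels (a,e,i,o,u): 2
Consonants: 5
Ratio = 2/5
= 0.40


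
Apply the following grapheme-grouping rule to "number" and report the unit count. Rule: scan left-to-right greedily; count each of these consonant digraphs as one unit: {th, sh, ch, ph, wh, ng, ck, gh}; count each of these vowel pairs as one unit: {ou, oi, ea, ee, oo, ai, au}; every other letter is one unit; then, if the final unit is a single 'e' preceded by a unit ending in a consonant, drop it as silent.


Word: "number" (6 letters)
Left-to-right scan:
  [1] 'n' (letter)
  [2] 'u' (letter)
  [3] 'm' (letter)
  [4] 'b' (letter)
  [5] 'e' (letter)
  [6] 'r' (letter)
Units from scan: 6
Sound units = 6 units


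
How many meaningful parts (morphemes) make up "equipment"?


Word: "equipment"
Morphemes: equip + -ment
Each morpheme carries meaning
= 2 morphemes


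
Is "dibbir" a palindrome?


Word: "dibbir"
Reversed: "ribbid"
Forward == Backward? dibbir != ribbid
Palindrome = No


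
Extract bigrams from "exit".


Word: "exit" (length 4)
Number of bigrams = 4 - 2 + 1 = 3
  Position 0: "ex"
  Position 1: "xi"
  Position 2: "it"
Bigrams = "ex", "xi", "it"


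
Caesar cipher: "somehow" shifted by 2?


Word: "somehow"
Shift: 2
Each letter → (letter + shift) mod 26:
  's' (18) + 2 = 20 → 'u'
  'o' (14) + 2 = 16 → 'q'
  'm' (12) + 2 = 14 → 'o'
  'e' (4) + 2 = 6 → 'g'
  'h' (7) + 2 = 9 → 'j'
  'o' (14) + 2 = 16 → 'q'
  'w' (22) + 2 = 24 → 'y'
Result = "uqogjqy"


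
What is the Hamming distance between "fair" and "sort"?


Comparing character by character (same length = 4):
  Pos 0: 'f' vs 's' !=
  Pos 1: 'a' vs 'o' !=
  Pos 2: 'i' vs 'r' !=
  Pos 3: 'r' vs 't' !=
Hamming distance = 4


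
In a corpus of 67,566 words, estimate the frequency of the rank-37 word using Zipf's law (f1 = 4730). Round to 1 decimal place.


Zipf's law: f(r) = f(1) / r
f(1) = 4730
f(37) = 4730 / 37
= 127.8 occurrences


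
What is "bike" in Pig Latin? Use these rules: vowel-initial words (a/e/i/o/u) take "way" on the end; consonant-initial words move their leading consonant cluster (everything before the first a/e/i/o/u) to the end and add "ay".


Word: "bike"
Starts with consonant(s) → move to end, add 'ay'
Consonant cluster: "b"
Pig Latin = "ikebay"


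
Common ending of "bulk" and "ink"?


Word 1: "bulk"
Word 2: "ink"
Comparing from end:
  Pos -1: 'k' == 'k'
  Pos -2: 'l' != 'n' (stop)
LCS = "k" (length 1)


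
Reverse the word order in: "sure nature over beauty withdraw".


Original: "sure nature over beauty withdraw"
Words (1..n): sure | nature | over | beauty | withdraw
Reversed (n..1): withdraw | beauty | over | nature | sure
Result = "withdraw beauty over nature sure"


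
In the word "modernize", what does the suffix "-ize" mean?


Suffix: -ize
Example: modernize (modern + -ize)
Meaning = to make


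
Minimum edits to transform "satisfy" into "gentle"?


Word 1: "satisfy" (length 7)
Word 2: "gentle" (length 6)
One optimal edit sequence (insert/delete/substitute each cost 1):
  1. delete 's'  (+1)
  2. substitute 'a' -> 'g'  (+1)
  3. substitute 't' -> 'e'  (+1)
  4. substitute 'i' -> 'n'  (+1)
  5. substitute 's' -> 't'  (+1)
  6. substitute 'f' -> 'l'  (+1)
  7. substitute 'y' -> 'e'  (+1)
Total edit operations: 7
Edit distance = 7


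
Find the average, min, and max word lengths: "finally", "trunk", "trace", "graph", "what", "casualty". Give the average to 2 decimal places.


Lengths: "finally"=7, "trunk"=5, "trace"=5, "graph"=5, "what"=4, "casualty"=8
Sum = 34, Count = 6
Average = 34/6 = 5.67
= avg=5.67, min=4, max=8


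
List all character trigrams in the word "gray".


Word: "gray" (length 4)
Number of trigrams = 4 - 3 + 1 = 2
  Position 0: "gra"
  Position 1: "ray"
Trigrams = "gra", "ray"


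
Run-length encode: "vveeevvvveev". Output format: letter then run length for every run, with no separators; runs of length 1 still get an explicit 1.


String: "vveeevvvveev"
Scanning for consecutive runs:
  'v' x 2
  'e' x 3
  'v' x 4
  'e' x 2
  'v' x 1
RLE = "v2e3v4e2v1"


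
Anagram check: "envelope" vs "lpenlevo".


Word 1: "envelope" → sorted: eeelnopv
Word 2: "lpenlevo" → sorted: eellnopv
Same letters? eeelnopv != eellnopv
Anagram = No


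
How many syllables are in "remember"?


Word: "remember"
Syllable breakdown: re-mem-ber
Counting: 3 parts
= 3 syllables


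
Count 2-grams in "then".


Word: "then" (length 4)
Number of 2-grams = length - 2 + 1 = 4 - 2 + 1
= 3


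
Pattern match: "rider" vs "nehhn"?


Pattern of "rider": [0, 1, 2, 3, 0]
Pattern of "nehhn": [0, 1, 2, 2, 0]
Patterns do not match
Same pattern = No


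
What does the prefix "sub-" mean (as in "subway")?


Prefix: sub-
As in: subway -> sub- + way
Meaning = under / below


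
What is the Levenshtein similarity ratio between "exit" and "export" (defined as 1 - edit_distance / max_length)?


Word 1: "exit" (length 4)
Word 2: "export" (length 6)
One optimal edit sequence:
  1. keep 'e'
  2. keep 'x'
  3. insert 'p'  (+1)
  4. insert 'o'  (+1)
  5. substitute 'i' -> 'r'  (+1)
  6. keep 't'
Edit distance = 3
Max length = max(4, 6) = 6
Similarity = 1 - 3/6
= 0.5000


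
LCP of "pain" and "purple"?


Word 1: "pain"
Word 2: "purple"
Comparing from start:
  Pos 0: 'p' == 'p'
  Pos 1: 'a' != 'u' (stop)
LCP = "p" (length 1)


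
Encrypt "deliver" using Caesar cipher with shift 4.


Word: "deliver"
Shift: 4
Each letter → (letter + shift) mod 26:
  'd' (3) + 4 = 7 → 'h'
  'e' (4) + 4 = 8 → 'i'
  'l' (11) + 4 = 15 → 'p'
  'i' (8) + 4 = 12 → 'm'
  'v' (21) + 4 = 25 → 'z'
  'e' (4) + 4 = 8 → 'i'
  'r' (17) + 4 = 21 → 'v'
Result = "hipmziv"


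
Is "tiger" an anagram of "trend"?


Word 1: "trend" → sorted: denrt
Word 2: "tiger" → sorted: egirt
Same letters? denrt != egirt
Anagram = No


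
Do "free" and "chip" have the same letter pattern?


Pattern of "free": [0, 1, 2, 2]
Pattern of "chip": [0, 1, 2, 3]
Patterns do not match
Same pattern = No


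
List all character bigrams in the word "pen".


Word: "pen" (length 3)
Number of bigrams = 3 - 2 + 1 = 2
  Position 0: "pe"
  Position 1: "en"
Bigrams = "pe", "en"


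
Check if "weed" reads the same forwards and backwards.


Word: "weed"
Reversed: "deew"
Forward == Backward? weed != deew
Palindrome = No


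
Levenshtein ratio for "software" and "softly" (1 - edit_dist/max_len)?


Word 1: "software" (length 8)
Word 2: "softly" (length 6)
One optimal edit sequence:
  1. keep 's'
  2. keep 'o'
  3. keep 'f'
  4. keep 't'
  5. delete 'w'  (+1)
  6. delete 'a'  (+1)
  7. substitute 'r' -> 'l'  (+1)
  8. substitute 'e' -> 'y'  (+1)
Edit distance = 4
Max length = max(8, 6) = 8
Similarity = 1 - 4/8
= 0.5000


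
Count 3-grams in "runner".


Word: "runner" (length 6)
Number of 3-grams = length - 3 + 1 = 6 - 3 + 1
= 4


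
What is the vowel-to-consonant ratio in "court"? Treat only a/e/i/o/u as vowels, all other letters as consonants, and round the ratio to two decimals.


Word: "court"
Vowels (a,e,i,o,u): 2
Consonants: 3
Ratio = 2/3
= 0.67


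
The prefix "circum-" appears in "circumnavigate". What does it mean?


Prefix: circum-
As in: circumnavigate -> circum- + navigate
Meaning = around


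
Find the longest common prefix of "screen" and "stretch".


Word 1: "screen"
Word 2: "stretch"
Comparing from start:
  Pos 0: 's' == 's'
  Pos 1: 'c' != 't' (stop)
LCP = "s" (length 1)


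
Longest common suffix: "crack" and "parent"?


Word 1: "crack"
Word 2: "parent"
Comparing from end:
  Pos -1: 'k' != 't' (stop)
LCS = "" (length 0)


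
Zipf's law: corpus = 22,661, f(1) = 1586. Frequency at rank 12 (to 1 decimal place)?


Zipf's law: f(r) = f(1) / r
f(1) = 1586
f(12) = 1586 / 12
= 132.2 occurrences


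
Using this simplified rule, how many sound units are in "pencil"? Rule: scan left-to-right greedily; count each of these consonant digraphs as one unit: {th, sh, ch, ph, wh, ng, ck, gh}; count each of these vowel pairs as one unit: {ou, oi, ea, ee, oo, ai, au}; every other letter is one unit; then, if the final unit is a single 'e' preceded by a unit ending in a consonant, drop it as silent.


Word: "pencil" (6 letters)
Left-to-right scan:
  [1] 'p' (letter)
  [2] 'e' (letter)
  [3] 'n' (letter)
  [4] 'c' (letter)
  [5] 'i' (letter)
  [6] 'l' (letter)
Units from scan: 6
Sound units = 6 units


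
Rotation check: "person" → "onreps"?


Word: "person", Candidate: "onreps"
Method: check if candidate is substring of word+word
"personperson" contains "onreps"? No
Is rotation = No


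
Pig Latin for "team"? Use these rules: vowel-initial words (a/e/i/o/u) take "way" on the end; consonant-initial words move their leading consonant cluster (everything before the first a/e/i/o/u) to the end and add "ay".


Word: "team"
Starts with consonant(s) → move to end, add 'ay'
Consonant cluster: "t"
Pig Latin = "eamtay"


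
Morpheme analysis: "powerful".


Word: "powerful"
Morphemes: power | -ful
Each morpheme carries meaning
= 2 morphemes


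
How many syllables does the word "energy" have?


Word: "energy"
Syllable breakdown: en / er / gy
Counting: 3 parts
= 3 syllables


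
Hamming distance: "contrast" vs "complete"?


Comparing character by character (same length = 8):
  Pos 0: 'c' vs 'c' =
  Pos 1: 'o' vs 'o' =
  Pos 2: 'n' vs 'm' !=
  Pos 3: 't' vs 'p' !=
  Pos 4: 'r' vs 'l' !=
  Pos 5: 'a' vs 'e' !=
  Pos 6: 's' vs 't' !=
  Pos 7: 't' vs 'e' !=
Hamming distance = 6


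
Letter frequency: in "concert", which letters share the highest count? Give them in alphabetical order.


Word: "concert"
Letter counts:
  'c': 2
  'e': 1
  'n': 1
  'o': 1
  'r': 1
  't': 1
Maximum count = 2
Most frequent = 'c' (2 times each)


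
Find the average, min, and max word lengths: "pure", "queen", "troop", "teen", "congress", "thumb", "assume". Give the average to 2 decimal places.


Lengths: "pure"=4, "queen"=5, "troop"=5, "teen"=4, "congress"=8, "thumb"=5, "assume"=6
Sum = 37, Count = 7
Average = 37/7 = 5.29
= avg=5.29, min=4, max=8


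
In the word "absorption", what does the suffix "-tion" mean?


Suffix: -tion
Example: absorption = absorb + -tion, with a spelling change
Meaning = act or process


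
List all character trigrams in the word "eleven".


Word: "eleven" (length 6)
Number of trigrams = 6 - 3 + 1 = 4
  Position 0: "ele"
  Position 1: "lev"
  Position 2: "eve"
  Position 3: "ven"
Trigrams = "ele", "lev", "eve", "ven"


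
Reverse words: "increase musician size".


Original: "increase musician size"
Words (1..n): increase | musician | size
Reversed (n..1): size | musician | increase
Result = "size musician increase"


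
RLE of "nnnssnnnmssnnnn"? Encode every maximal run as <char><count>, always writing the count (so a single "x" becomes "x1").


String: "nnnssnnnmssnnnn"
Scanning for consecutive runs:
  'n' x 3
  's' x 2
  'n' x 3
  'm' x 1
  's' x 2
  'n' x 4
RLE = "n3s2n3m1s2n4"


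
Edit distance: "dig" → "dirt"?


Word 1: "dig" (length 3)
Word 2: "dirt" (length 4)
One optimal edit sequence (insert/delete/substitute each cost 1):
  1. keep 'd'
  2. keep 'i'
  3. insert 'r'  (+1)
  4. substitute 'g' -> 't'  (+1)
Total edit operations: 2
Edit distance = 2


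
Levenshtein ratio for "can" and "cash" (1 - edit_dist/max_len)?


Word 1: "can" (length 3)
Word 2: "cash" (length 4)
One optimal edit sequence:
  1. keep 'c'
  2. keep 'a'
  3. insert 's'  (+1)
  4. substitute 'n' -> 'h'  (+1)
Edit distance = 2
Max length = max(3, 4) = 4
Similarity = 1 - 2/4
= 0.5000


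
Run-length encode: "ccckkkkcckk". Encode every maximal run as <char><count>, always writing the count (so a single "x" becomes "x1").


String: "ccckkkkcckk"
Scanning for consecutive runs:
  'c' x 3
  'k' x 4
  'c' x 2
  'k' x 2
RLE = "c3k4c2k2"


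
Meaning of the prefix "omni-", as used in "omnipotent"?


Prefix: omni-
Example: omnipotent (omni- + potent)
Meaning = all


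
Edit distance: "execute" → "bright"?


Word 1: "execute" (length 7)
Word 2: "bright" (length 6)
One optimal edit sequence (insert/delete/substitute each cost 1):
  1. substitute 'e' -> 'b'  (+1)
  2. substitute 'x' -> 'r'  (+1)
  3. substitute 'e' -> 'i'  (+1)
  4. substitute 'c' -> 'g'  (+1)
  5. substitute 'u' -> 'h'  (+1)
  6. keep 't'
  7. delete 'e'  (+1)
Total edit operations: 6
Edit distance = 6


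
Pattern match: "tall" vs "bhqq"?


Pattern of "tall": [0, 1, 2, 2]
Pattern of "bhqq": [0, 1, 2, 2]
Patterns match
Same pattern = Yes


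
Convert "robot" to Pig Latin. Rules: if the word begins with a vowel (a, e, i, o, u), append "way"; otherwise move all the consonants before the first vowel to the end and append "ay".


Word: "robot"
Starts with consonant(s) → move to end, add 'ay'
Consonant cluster: "r"
Pig Latin = "obotray"


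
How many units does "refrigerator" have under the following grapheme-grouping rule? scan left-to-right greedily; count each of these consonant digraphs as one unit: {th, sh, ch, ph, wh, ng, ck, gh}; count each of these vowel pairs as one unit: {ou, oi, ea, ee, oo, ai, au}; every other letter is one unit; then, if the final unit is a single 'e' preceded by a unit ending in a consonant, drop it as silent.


Word: "refrigerator" (12 letters)
Left-to-right scan:
  [1] 'r' (letter)
  [2] 'e' (letter)
  [3] 'f' (letter)
  [4] 'r' (letter)
  [5] 'i' (letter)
  [6] 'g' (letter)
  [7] 'e' (letter)
  [8] 'r' (letter)
  [9] 'a' (letter)
  [10] 't' (letter)
  [11] 'o' (letter)
  [12] 'r' (letter)
Units from scan: 12
Sound units = 12 units


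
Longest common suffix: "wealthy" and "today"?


Word 1: "wealthy"
Word 2: "today"
Comparing from end:
  Pos -1: 'y' == 'y'
  Pos -2: 'h' != 'a' (stop)
LCS = "y" (length 1)


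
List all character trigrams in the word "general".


Word: "general" (length 7)
Number of trigrams = 7 - 3 + 1 = 5
  Position 0: "gen"
  Position 1: "ene"
  Position 2: "ner"
  Position 3: "era"
  Position 4: "ral"
Trigrams = "gen", "ene", "ner", "era", "ral"


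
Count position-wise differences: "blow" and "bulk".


Comparing character by character (same length = 4):
  Pos 0: 'b' vs 'b' =
  Pos 1: 'l' vs 'u' !=
  Pos 2: 'o' vs 'l' !=
  Pos 3: 'w' vs 'k' !=
Hamming distance = 3


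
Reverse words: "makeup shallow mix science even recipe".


Original: "makeup shallow mix science even recipe"
Words (1..n): makeup | shallow | mix | science | even | recipe
Reversed (n..1): recipe | even | science | mix | shallow | makeup
Result = "recipe even science mix shallow makeup"


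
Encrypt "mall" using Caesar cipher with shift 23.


Word: "mall"
Shift: 23
Each letter → (letter + shift) mod 26:
  'm' (12) + 23 = 9 → 'j'
  'a' (0) + 23 = 23 → 'x'
  'l' (11) + 23 = 8 → 'i'
  'l' (11) + 23 = 8 → 'i'
Result = "jxii"


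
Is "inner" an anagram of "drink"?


Word 1: "drink" → sorted: diknr
Word 2: "inner" → sorted: einnr
Same letters? diknr != einnr
Anagram = No
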